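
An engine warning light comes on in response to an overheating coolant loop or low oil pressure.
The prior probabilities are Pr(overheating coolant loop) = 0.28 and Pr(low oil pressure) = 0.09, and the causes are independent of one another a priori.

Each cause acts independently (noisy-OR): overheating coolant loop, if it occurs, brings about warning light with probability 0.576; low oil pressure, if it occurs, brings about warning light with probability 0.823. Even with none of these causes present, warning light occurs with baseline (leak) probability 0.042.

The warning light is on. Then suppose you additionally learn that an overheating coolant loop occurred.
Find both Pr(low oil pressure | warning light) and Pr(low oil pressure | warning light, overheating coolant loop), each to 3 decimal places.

Pr(low oil pressure | warning light) ≈ 0.302; Pr(low oil pressure | warning light, overheating coolant loop) ≈ 0.134

Under noisy-OR, P(warning light | causes) = 1 − (1−0.042)·∏(1−qᵢ) over the active causes.
P(warning light) = 0.042*0.72*0.91 + 0.830434*0.72*0.09 + 0.593808*0.28*0.91 + 0.928104*0.28*0.09 = 0.027518 + 0.053812 + 0.151302 + 0.023388 = 0.256020
The low oil pressure-present share is 0.053812 + 0.023388 = 0.077200.
P(low oil pressure | warning light) = 0.077200 / 0.256020 ≈ 0.302

Now condition on the additional information:
Sum P(warning light|·) weighted by the priors over both values of low oil pressure:
  P(warning light | overheating coolant loop) = 0.593808×0.91 + 0.928104×0.09
        = 0.540365 + 0.083529 = 0.623894
Configurations with low oil pressure contribute 0.083529, so
  P(low oil pressure | warning light, overheating coolant loop) = 0.083529 / 0.623894 ≈ 0.134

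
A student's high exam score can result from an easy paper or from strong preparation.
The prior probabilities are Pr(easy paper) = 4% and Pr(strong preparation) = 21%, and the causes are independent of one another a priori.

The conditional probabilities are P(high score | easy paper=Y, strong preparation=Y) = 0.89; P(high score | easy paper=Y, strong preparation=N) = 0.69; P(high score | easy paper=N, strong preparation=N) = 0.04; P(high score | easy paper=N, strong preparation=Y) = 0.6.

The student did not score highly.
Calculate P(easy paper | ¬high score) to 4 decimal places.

P(¬high score) = 0.96*0.96*0.79 + 0.4*0.96*0.21 + 0.31*0.04*0.79 + 0.11*0.04*0.21 = 0.728064 + 0.080640 + 0.009796 + 0.000924 = 0.819424
Of this, 0.010720 comes from 0.009796 + 0.000924 (the easy paper=true cases).
P(easy paper | ¬high score) = 0.010720 / 0.819424 ≈ 0.0131

P(easy paper | ¬high score) ≈ 0.0131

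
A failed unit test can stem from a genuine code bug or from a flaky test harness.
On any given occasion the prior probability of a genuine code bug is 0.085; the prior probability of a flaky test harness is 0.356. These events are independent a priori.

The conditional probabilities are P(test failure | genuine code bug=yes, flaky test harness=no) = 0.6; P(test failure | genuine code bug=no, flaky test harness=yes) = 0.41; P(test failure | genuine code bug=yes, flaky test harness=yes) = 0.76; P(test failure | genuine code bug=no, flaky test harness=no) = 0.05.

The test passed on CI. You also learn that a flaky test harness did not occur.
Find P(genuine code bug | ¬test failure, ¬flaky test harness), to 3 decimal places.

For the numerator, keep only genuine code bug=true terms: 0.4×0.085 = 0.034000
Denominator P(¬test failure | ¬flaky test harness): 0.95×0.915 + 0.4×0.085 = 0.903250
P(genuine code bug | ¬test failure, ¬flaky test harness) = 0.034000/0.903250 ≈ 0.038

P(genuine code bug | ¬test failure, ¬flaky test harness) ≈ 0.038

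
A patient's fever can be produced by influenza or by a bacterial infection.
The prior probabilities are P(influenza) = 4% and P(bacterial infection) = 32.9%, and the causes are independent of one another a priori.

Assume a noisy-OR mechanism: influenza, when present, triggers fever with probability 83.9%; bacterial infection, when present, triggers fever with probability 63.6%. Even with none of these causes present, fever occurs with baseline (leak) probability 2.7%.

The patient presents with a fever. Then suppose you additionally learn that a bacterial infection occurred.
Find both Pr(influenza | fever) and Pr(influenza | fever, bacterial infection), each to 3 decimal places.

Pr(influenza | fever) ≈ 0.137; Pr(influenza | fever, bacterial infection) ≈ 0.057

Under noisy-OR, P(fever | causes) = 1 − (1−0.027)·∏(1−qᵢ) over the active causes.
Sum P(fever|·) weighted by the priors over the 4 (influenza, bacterial infection) configurations:
  P(fever) = 0.027×0.96×0.671 + 0.645828×0.96×0.329 + 0.843347×0.04×0.671 + 0.942978×0.04×0.329
        = 0.017392 + 0.203978 + 0.022635 + 0.012410 = 0.256415
The terms with influenza present sum to 0.035045, so
  P(influenza | fever) = 0.035045 / 0.256415 ≈ 0.137

With the extra evidence:
P(fever | bacterial infection) = 0.645828*0.96 + 0.942978*0.04 = 0.619995 + 0.037719 = 0.657714
Restricting to configurations with influenza present: 0.942978*0.04 = 0.037719.
So P(influenza | fever, bacterial infection) = 0.037719/0.657714 ≈ 0.057.
The drop from 0.137 to 0.057 is the explaining-away (discounting) effect.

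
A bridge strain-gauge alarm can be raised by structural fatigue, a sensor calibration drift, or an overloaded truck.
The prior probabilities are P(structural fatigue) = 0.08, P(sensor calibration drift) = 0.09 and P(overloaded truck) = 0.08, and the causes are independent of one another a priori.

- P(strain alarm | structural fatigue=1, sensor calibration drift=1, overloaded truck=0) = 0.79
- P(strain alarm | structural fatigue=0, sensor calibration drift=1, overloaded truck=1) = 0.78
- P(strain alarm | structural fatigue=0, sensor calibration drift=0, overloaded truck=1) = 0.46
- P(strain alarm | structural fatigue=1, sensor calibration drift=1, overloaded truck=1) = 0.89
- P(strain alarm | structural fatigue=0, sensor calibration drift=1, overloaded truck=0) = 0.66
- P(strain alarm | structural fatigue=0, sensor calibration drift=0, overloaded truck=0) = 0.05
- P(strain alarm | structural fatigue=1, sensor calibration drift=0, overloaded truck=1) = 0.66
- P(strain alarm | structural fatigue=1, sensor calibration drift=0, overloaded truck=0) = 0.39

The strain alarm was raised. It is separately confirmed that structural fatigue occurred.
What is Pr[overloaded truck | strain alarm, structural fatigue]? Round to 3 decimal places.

Pr[overloaded truck | strain alarm, structural fatigue] ≈ 0.122

Sum P(strain alarm|·) weighted by the priors over the 4 (sensor calibration drift, overloaded truck) configurations:
  P(strain alarm | structural fatigue) = 0.39×0.91×0.92 + 0.66×0.91×0.08 + 0.79×0.09×0.92 + 0.89×0.09×0.08
        = 0.326508 + 0.048048 + 0.065412 + 0.006408 = 0.446376
Configurations with overloaded truck contribute 0.054456, so
  P(overloaded truck | strain alarm, structural fatigue) = 0.054456 / 0.446376 ≈ 0.122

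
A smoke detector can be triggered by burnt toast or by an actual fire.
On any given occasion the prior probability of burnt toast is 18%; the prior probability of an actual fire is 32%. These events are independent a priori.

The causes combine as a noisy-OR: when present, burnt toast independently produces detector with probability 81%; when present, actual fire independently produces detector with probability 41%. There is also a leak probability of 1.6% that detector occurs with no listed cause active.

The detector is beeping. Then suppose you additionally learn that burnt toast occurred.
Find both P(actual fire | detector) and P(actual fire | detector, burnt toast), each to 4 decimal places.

P(actual fire | detector) ≈ 0.5980; P(actual fire | detector, burnt toast) ≈ 0.3399

Under noisy-OR, P(detector | causes) = 1 − (1−0.016)·∏(1−qᵢ) over the active causes.
P(detector) = 0.016×0.82×0.68 + 0.41944×0.82×0.32 + 0.81304×0.18×0.68 + 0.889694×0.18×0.32 = 0.008922 + 0.110061 + 0.099516 + 0.051246 = 0.269745
Of this, 0.161307 comes from 0.110061 + 0.051246 (the actual fire=true cases).
Hence the posterior is 0.161307/0.269745 ≈ 0.5980.

Now also conditioning on burnt toast=true:
Enumerate both values of actual fire and weight by the priors:
  P(detector | burnt toast) = 0.81304·0.68 + 0.889694·0.32
        = 0.552867 + 0.284702 = 0.837569
Keeping only the actual fire-present terms gives 0.284702, so
  P(actual fire | detector, burnt toast) = 0.284702 / 0.837569 ≈ 0.3399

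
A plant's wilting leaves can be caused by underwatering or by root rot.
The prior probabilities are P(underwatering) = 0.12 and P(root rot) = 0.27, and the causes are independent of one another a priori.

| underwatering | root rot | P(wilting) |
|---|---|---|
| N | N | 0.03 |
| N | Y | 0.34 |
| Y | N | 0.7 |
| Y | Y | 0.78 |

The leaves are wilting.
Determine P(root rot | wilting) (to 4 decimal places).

P(root rot | wilting) ≈ 0.5682

Sum P(wilting|·) weighted by the priors over the 4 (underwatering, root rot) configurations:
  P(wilting) = 0.03·0.88·0.73 + 0.34·0.88·0.27 + 0.7·0.12·0.73 + 0.78·0.12·0.27
        = 0.019272 + 0.080784 + 0.061320 + 0.025272 = 0.186648
Keeping only the root rot-present terms gives 0.106056, so
  P(root rot | wilting) = 0.106056 / 0.186648 ≈ 0.5682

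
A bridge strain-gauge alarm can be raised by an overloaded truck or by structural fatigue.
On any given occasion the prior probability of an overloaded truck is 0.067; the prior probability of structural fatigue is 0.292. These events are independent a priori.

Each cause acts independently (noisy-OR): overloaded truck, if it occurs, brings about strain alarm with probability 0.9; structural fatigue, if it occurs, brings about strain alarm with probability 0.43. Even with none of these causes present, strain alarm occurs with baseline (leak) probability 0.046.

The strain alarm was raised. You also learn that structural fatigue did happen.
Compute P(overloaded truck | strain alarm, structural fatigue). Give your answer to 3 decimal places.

Under noisy-OR, P(strain alarm | causes) = 1 − (1−0.046)·∏(1−qᵢ) over the active causes.
Enumerate both values of overloaded truck and weight by the priors:
  P(strain alarm | structural fatigue) = 0.45622×0.933 + 0.945622×0.067
        = 0.425653 + 0.063357 = 0.489010
Keeping only the overloaded truck-present terms gives 0.063357, so
  P(overloaded truck | strain alarm, structural fatigue) = 0.063357 / 0.489010 ≈ 0.130

P(overloaded truck | strain alarm, structural fatigue) ≈ 0.130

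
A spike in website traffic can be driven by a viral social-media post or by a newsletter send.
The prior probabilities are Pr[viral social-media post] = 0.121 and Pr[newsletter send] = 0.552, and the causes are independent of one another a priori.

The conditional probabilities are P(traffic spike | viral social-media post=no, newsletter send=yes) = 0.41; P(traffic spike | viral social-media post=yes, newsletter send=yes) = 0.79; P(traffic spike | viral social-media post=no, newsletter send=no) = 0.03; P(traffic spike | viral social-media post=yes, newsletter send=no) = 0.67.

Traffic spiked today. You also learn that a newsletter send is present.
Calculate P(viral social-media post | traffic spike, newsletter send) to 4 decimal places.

P(viral social-media post | traffic spike, newsletter send) ≈ 0.2096

Numerator (weight on configurations with viral social-media post): 0.79×0.121 = 0.095590
The normalizing constant is 0.41×0.879 + 0.79×0.121 = 0.455980
P(viral social-media post | traffic spike, newsletter send) = 0.095590/0.455980 ≈ 0.2096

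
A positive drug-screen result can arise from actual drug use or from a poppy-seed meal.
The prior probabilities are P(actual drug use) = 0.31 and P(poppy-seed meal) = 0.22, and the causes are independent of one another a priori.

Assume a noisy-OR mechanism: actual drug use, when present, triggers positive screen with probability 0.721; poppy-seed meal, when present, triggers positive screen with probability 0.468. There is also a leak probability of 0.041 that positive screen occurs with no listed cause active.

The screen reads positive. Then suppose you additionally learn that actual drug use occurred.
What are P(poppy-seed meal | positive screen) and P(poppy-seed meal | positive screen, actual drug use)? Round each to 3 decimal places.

Under noisy-OR, P(positive screen | causes) = 1 − (1−0.041)·∏(1−qᵢ) over the active causes.
By total probability over the 4 (actual drug use, poppy-seed meal) configurations:
  P(positive screen) = 0.041*0.69*0.78 + 0.489812*0.69*0.22 + 0.732439*0.31*0.78 + 0.857658*0.31*0.22
        = 0.022066 + 0.074353 + 0.177104 + 0.058492 = 0.332015
Configurations with poppy-seed meal contribute 0.132845, so
  P(poppy-seed meal | positive screen) = 0.132845 / 0.332015 ≈ 0.400

Now also conditioning on actual drug use=true:
P(positive screen | actual drug use) = 0.732439*0.78 + 0.857658*0.22 = 0.571302 + 0.188685 = 0.759987
Of this, 0.188685 comes from 0.857658*0.22 (the poppy-seed meal=true cases).
So P(poppy-seed meal | positive screen, actual drug use) = 0.188685/0.759987 ≈ 0.248.
Conditioning on actual drug use lowers the posterior on poppy-seed meal: the classic explaining-away effect in a common-effect structure.

P(poppy-seed meal | positive screen) ≈ 0.400; P(poppy-seed meal | positive screen, actual drug use) ≈ 0.248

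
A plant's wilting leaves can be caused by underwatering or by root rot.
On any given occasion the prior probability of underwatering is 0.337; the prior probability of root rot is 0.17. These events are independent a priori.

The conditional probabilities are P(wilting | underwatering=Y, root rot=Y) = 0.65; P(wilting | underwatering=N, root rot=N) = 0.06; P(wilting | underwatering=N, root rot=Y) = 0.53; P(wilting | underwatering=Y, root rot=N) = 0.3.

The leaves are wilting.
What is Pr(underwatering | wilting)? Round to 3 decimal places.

Pr(underwatering | wilting) ≈ 0.566

P(wilting) = 0.06·0.663·0.83 + 0.53·0.663·0.17 + 0.3·0.337·0.83 + 0.65·0.337·0.17 = 0.033017 + 0.059736 + 0.083913 + 0.037239 = 0.213905
The underwatering-present share is 0.083913 + 0.037239 = 0.121152.
P(underwatering | wilting) = 0.121152 / 0.213905 ≈ 0.566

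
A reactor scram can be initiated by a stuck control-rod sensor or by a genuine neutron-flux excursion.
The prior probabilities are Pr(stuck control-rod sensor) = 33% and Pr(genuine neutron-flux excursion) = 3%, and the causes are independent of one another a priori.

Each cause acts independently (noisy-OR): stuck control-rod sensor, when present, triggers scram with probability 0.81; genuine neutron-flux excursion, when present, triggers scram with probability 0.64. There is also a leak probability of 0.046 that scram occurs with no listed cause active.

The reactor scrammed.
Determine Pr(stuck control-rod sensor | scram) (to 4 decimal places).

Under noisy-OR, P(scram | causes) = 1 − (1−0.046)·∏(1−qᵢ) over the active causes.
Enumerate the 4 (stuck control-rod sensor, genuine neutron-flux excursion) configurations and weight by the priors:
  P(scram) = 0.046×0.67×0.97 + 0.65656×0.67×0.03 + 0.81874×0.33×0.97 + 0.934746×0.33×0.03
        = 0.029895 + 0.013197 + 0.262079 + 0.009254 = 0.314425
Configurations with stuck control-rod sensor contribute 0.271333, so
  P(stuck control-rod sensor | scram) = 0.271333 / 0.314425 ≈ 0.8629

Pr(stuck control-rod sensor | scram) ≈ 0.8629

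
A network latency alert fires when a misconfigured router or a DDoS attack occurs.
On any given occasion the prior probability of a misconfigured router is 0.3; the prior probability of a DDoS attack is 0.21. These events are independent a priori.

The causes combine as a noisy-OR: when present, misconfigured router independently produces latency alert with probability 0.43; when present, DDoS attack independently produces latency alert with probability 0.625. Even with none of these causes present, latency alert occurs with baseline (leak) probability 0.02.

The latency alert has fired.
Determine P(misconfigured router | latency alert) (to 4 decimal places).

P(misconfigured router | latency alert) ≈ 0.5975

Under noisy-OR, P(latency alert | causes) = 1 − (1−0.02)·∏(1−qᵢ) over the active causes.
For the numerator, keep only misconfigured router=true terms: 0.104612 + 0.049803 = 0.154415
Normalizer over all consistent configurations: 0.02×0.7×0.79 + 0.6325×0.7×0.21 + 0.4414×0.3×0.79 + 0.790525×0.3×0.21 = 0.258452
P(misconfigured router | latency alert) = 0.154415/0.258452 ≈ 0.5975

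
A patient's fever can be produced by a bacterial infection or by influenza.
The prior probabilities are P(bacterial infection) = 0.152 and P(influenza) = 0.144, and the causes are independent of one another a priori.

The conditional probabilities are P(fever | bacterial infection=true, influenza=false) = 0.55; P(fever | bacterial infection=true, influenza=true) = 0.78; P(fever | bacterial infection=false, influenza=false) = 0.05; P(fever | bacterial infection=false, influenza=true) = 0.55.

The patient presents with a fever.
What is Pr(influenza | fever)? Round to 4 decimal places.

Pr(influenza | fever) ≈ 0.4385

For the numerator, keep only influenza=true terms: 0.067162 + 0.017073 = 0.084235
The normalizing constant is 0.05*0.848*0.856 + 0.55*0.848*0.144 + 0.55*0.152*0.856 + 0.78*0.152*0.144 = 0.192091
Posterior = 0.084235 / 0.192091 ≈ 0.4385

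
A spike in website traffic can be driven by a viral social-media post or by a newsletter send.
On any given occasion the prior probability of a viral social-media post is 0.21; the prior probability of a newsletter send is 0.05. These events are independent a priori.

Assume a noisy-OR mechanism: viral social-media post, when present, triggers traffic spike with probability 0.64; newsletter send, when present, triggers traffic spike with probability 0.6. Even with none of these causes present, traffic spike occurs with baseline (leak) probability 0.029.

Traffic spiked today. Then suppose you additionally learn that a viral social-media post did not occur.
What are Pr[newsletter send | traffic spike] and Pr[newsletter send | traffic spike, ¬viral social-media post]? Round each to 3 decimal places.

Under noisy-OR, P(traffic spike | causes) = 1 − (1−0.029)·∏(1−qᵢ) over the active causes.
Numerator (weight on configurations with newsletter send): 0.024158 + 0.009032 = 0.033190
The normalizing constant is 0.029·0.79·0.95 + 0.6116·0.79·0.05 + 0.65044·0.21·0.95 + 0.860176·0.21·0.05 = 0.184718
Posterior = 0.033190 / 0.184718 ≈ 0.180

Now also conditioning on viral social-media post≠true:
By total probability over both values of newsletter send:
  P(traffic spike | ¬viral social-media post) = 0.029*0.95 + 0.6116*0.05
        = 0.027550 + 0.030580 = 0.058130
Configurations with newsletter send contribute 0.030580, so
  P(newsletter send | traffic spike, ¬viral social-media post) = 0.030580 / 0.058130 ≈ 0.526

Pr[newsletter send | traffic spike] ≈ 0.180; Pr[newsletter send | traffic spike, ¬viral social-media post] ≈ 0.526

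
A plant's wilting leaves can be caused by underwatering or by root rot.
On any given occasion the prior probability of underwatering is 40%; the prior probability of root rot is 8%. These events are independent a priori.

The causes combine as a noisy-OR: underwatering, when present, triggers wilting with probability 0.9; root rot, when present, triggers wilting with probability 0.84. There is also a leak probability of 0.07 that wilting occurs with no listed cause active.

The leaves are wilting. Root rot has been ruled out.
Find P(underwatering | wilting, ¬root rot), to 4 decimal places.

Under noisy-OR, P(wilting | causes) = 1 − (1−0.07)·∏(1−qᵢ) over the active causes.
P(wilting | ¬root rot) = 0.07·0.6 + 0.907·0.4 = 0.042000 + 0.362800 = 0.404800
Restricting to configurations with underwatering present: 0.907·0.4 = 0.362800.
P(underwatering | wilting, ¬root rot) = 0.362800 / 0.404800 ≈ 0.8962

P(underwatering | wilting, ¬root rot) ≈ 0.8962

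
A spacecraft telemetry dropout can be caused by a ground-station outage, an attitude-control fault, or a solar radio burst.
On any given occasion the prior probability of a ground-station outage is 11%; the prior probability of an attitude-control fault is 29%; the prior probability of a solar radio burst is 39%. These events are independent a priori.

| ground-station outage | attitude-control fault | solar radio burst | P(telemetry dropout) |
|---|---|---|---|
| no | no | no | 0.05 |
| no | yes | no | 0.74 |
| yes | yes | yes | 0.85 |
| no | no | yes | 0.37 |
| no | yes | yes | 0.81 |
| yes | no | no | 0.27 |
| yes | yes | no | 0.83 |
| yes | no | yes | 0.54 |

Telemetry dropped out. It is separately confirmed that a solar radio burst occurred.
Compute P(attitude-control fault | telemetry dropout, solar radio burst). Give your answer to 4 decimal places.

For the numerator, keep only attitude-control fault=true terms: 0.209061 + 0.027115 = 0.236176
Denominator P(telemetry dropout | solar radio burst): 0.37·0.89·0.71 + 0.81·0.89·0.29 + 0.54·0.11·0.71 + 0.85·0.11·0.29 = 0.512153
P(attitude-control fault | telemetry dropout, solar radio burst) = 0.236176/0.512153 ≈ 0.4611

P(attitude-control fault | telemetry dropout, solar radio burst) ≈ 0.4611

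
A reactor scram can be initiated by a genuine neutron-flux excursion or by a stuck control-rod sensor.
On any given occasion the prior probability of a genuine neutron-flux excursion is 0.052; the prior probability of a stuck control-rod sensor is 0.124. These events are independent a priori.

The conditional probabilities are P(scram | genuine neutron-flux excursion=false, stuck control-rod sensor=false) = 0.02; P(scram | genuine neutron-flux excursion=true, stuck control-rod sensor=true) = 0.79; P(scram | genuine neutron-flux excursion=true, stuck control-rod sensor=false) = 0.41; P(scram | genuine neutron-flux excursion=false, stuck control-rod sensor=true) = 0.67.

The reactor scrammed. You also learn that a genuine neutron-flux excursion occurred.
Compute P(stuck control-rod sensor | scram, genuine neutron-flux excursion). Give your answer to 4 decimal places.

P(stuck control-rod sensor | scram, genuine neutron-flux excursion) ≈ 0.2143

Sum P(scram|·) weighted by the priors over both values of stuck control-rod sensor:
  P(scram | genuine neutron-flux excursion) = 0.41·0.876 + 0.79·0.124
        = 0.359160 + 0.097960 = 0.457120
Configurations with stuck control-rod sensor contribute 0.097960, so
  P(stuck control-rod sensor | scram, genuine neutron-flux excursion) = 0.097960 / 0.457120 ≈ 0.2143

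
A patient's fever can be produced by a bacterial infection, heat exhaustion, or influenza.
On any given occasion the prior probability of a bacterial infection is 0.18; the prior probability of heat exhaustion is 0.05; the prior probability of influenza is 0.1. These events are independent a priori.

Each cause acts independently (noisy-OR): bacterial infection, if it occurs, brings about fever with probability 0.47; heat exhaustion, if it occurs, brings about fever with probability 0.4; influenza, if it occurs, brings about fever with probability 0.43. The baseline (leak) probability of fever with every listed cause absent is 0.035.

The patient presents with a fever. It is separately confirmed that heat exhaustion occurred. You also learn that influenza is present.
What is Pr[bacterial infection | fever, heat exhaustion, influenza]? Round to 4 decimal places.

Under noisy-OR, P(fever | causes) = 1 − (1−0.035)·∏(1−qᵢ) over the active causes.
For the numerator, keep only bacterial infection=true terms: 0.825084·0.18 = 0.148515
Denominator P(fever | heat exhaustion, influenza): 0.66997·0.82 + 0.825084·0.18 = 0.697890
Posterior = 0.148515 / 0.697890 ≈ 0.2128

Pr[bacterial infection | fever, heat exhaustion, influenza] ≈ 0.2128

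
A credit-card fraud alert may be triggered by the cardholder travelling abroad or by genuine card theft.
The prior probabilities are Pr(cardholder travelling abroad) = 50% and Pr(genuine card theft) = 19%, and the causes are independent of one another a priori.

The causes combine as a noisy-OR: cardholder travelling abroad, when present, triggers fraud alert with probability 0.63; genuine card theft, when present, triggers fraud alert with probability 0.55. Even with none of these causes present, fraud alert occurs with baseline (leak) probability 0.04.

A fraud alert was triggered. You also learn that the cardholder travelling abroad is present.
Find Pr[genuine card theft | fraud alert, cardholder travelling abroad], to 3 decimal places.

Pr[genuine card theft | fraud alert, cardholder travelling abroad] ≈ 0.234

Under noisy-OR, P(fraud alert | causes) = 1 − (1−0.04)·∏(1−qᵢ) over the active causes.
P(fraud alert | cardholder travelling abroad) = 0.6448×0.81 + 0.84016×0.19 = 0.522288 + 0.159630 = 0.681918
Of this, 0.159630 comes from 0.84016×0.19 (the genuine card theft=true cases).
Hence the posterior is 0.159630/0.681918 ≈ 0.234.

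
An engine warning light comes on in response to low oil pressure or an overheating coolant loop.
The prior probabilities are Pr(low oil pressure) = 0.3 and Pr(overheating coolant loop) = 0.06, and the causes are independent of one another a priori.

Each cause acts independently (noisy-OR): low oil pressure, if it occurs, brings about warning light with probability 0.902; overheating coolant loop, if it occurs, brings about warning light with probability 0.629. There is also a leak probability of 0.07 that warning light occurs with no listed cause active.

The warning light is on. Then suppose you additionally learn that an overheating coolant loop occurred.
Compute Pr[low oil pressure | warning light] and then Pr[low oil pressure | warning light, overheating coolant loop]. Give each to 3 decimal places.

Under noisy-OR, P(warning light | causes) = 1 − (1−0.07)·∏(1−qᵢ) over the active causes.
By total probability over the 4 (low oil pressure, overheating coolant loop) configurations:
  P(warning light) = 0.07·0.7·0.94 + 0.65497·0.7·0.06 + 0.90886·0.3·0.94 + 0.966187·0.3·0.06
        = 0.046060 + 0.027509 + 0.256299 + 0.017391 = 0.347259
Keeping only the low oil pressure-present terms gives 0.273690, so
  P(low oil pressure | warning light) = 0.273690 / 0.347259 ≈ 0.788

Now condition on the additional information:
P(warning light | overheating coolant loop) = 0.65497·0.7 + 0.966187·0.3 = 0.458479 + 0.289856 = 0.748335
Restricting to configurations with low oil pressure present: 0.966187·0.3 = 0.289856.
Hence the posterior is 0.289856/0.748335 ≈ 0.387.

Pr[low oil pressure | warning light] ≈ 0.788; Pr[low oil pressure | warning light, overheating coolant loop] ≈ 0.387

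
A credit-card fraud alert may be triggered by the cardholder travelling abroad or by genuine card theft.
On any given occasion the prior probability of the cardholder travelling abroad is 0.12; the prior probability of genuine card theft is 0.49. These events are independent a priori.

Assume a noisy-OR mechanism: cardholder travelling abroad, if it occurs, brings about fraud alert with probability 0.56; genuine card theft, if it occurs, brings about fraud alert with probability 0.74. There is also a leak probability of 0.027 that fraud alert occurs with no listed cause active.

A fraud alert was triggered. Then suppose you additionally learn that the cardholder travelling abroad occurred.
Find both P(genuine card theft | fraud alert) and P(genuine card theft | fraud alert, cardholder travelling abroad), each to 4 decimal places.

P(genuine card theft | fraud alert) ≈ 0.8882; P(genuine card theft | fraud alert, cardholder travelling abroad) ≈ 0.5989

Under noisy-OR, P(fraud alert | causes) = 1 − (1−0.027)·∏(1−qᵢ) over the active causes.
P(fraud alert) = 0.027·0.88·0.51 + 0.74702·0.88·0.49 + 0.57188·0.12·0.51 + 0.888689·0.12·0.49 = 0.012118 + 0.322115 + 0.034999 + 0.052255 = 0.421487
Of this, 0.374370 comes from 0.322115 + 0.052255 (the genuine card theft=true cases).
So P(genuine card theft | fraud alert) = 0.374370/0.421487 ≈ 0.8882.

Now condition on the additional information:
Weight on genuine card theft=true, given the evidence: 0.888689*0.49 = 0.435458
The normalizing constant is 0.57188*0.51 + 0.888689*0.49 = 0.727117
Posterior = 0.435458 / 0.727117 ≈ 0.5989
The drop from 0.8882 to 0.5989 is the explaining-away (discounting) effect.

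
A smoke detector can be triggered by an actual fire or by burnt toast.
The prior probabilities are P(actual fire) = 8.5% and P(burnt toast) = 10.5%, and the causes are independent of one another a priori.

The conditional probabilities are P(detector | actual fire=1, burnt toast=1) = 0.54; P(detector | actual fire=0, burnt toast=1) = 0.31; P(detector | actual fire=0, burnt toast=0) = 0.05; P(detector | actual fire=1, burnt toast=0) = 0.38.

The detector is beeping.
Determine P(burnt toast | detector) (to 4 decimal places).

Weight on burnt toast=true, given the evidence: 0.029783 + 0.004819 = 0.034602
Normalizer over all consistent configurations: 0.05*0.915*0.895 + 0.31*0.915*0.105 + 0.38*0.085*0.895 + 0.54*0.085*0.105 = 0.104457
Posterior = 0.034602 / 0.104457 ≈ 0.3313

P(burnt toast | detector) ≈ 0.3313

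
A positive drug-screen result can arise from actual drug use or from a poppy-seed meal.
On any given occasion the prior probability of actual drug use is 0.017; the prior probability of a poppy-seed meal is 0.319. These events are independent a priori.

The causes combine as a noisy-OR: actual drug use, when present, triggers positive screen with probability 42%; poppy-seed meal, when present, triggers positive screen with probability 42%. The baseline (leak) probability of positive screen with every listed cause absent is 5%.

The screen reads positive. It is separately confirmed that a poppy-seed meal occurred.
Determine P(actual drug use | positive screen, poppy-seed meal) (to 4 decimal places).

P(actual drug use | positive screen, poppy-seed meal) ≈ 0.0255

Under noisy-OR, P(positive screen | causes) = 1 − (1−0.05)·∏(1−qᵢ) over the active causes.
Enumerate both values of actual drug use and weight by the priors:
  P(positive screen | poppy-seed meal) = 0.449*0.983 + 0.68042*0.017
        = 0.441367 + 0.011567 = 0.452934
The terms with actual drug use present sum to 0.011567, so
  P(actual drug use | positive screen, poppy-seed meal) = 0.011567 / 0.452934 ≈ 0.0255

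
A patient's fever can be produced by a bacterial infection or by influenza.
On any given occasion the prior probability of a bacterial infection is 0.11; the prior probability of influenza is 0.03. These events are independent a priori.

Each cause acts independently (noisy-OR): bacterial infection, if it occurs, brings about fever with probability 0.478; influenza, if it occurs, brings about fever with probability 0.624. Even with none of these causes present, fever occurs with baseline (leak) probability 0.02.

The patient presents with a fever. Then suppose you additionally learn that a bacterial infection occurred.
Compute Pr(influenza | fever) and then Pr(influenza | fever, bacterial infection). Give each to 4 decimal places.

Under noisy-OR, P(fever | causes) = 1 − (1−0.02)·∏(1−qᵢ) over the active causes.
Weight on influenza=true, given the evidence: 0.016862 + 0.002665 = 0.019527
Normalizer over all consistent configurations: 0.02·0.89·0.97 + 0.63152·0.89·0.03 + 0.48844·0.11·0.97 + 0.807653·0.11·0.03 = 0.088910
Posterior = 0.019527 / 0.088910 ≈ 0.2196

With the extra evidence:
Sum P(fever|·) weighted by the priors over both values of influenza:
  P(fever | bacterial infection) = 0.48844*0.97 + 0.807653*0.03
        = 0.473787 + 0.024230 = 0.498017
The terms with influenza present sum to 0.024230, so
  P(influenza | fever, bacterial infection) = 0.024230 / 0.498017 ≈ 0.0487
— bacterial infection explains away the evidence for influenza.

Pr(influenza | fever) ≈ 0.2196; Pr(influenza | fever, bacterial infection) ≈ 0.0487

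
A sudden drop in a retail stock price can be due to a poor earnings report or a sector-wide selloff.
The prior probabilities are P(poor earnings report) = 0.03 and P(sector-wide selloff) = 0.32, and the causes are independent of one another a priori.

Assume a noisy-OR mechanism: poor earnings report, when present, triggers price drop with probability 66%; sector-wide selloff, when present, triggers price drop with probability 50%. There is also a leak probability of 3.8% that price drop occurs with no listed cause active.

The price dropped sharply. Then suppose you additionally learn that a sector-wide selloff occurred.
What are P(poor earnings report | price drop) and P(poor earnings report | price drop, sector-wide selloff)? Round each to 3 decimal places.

Under noisy-OR, P(price drop | causes) = 1 − (1−0.038)·∏(1−qᵢ) over the active causes.
P(price drop) = 0.038×0.97×0.68 + 0.519×0.97×0.32 + 0.67292×0.03×0.68 + 0.83646×0.03×0.32 = 0.025065 + 0.161098 + 0.013728 + 0.008030 = 0.207921
Of this, 0.021758 comes from 0.013728 + 0.008030 (the poor earnings report=true cases).
So P(poor earnings report | price drop) = 0.021758/0.207921 ≈ 0.105.

With the extra evidence:
Weight on poor earnings report=true, given the evidence: 0.83646*0.03 = 0.025094
The normalizing constant is 0.519*0.97 + 0.83646*0.03 = 0.528524
P(poor earnings report | price drop, sector-wide selloff) = 0.025094/0.528524 ≈ 0.047
The drop from 0.105 to 0.047 is the explaining-away (discounting) effect.

P(poor earnings report | price drop) ≈ 0.105; P(poor earnings report | price drop, sector-wide selloff) ≈ 0.047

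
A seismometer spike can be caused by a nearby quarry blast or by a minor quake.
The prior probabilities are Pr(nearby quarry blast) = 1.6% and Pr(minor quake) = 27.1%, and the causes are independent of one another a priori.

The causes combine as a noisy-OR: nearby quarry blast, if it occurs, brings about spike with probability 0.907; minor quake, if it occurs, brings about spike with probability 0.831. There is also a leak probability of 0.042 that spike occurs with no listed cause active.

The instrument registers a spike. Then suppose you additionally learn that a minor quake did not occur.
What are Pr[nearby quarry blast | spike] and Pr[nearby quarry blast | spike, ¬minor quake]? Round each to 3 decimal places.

Pr[nearby quarry blast | spike] ≈ 0.055; Pr[nearby quarry blast | spike, ¬minor quake] ≈ 0.261

Under noisy-OR, P(spike | causes) = 1 − (1−0.042)·∏(1−qᵢ) over the active causes.
Weight on nearby quarry blast=true, given the evidence: 0.010625 + 0.004271 = 0.014896
Denominator P(spike): 0.042×0.984×0.729 + 0.838098×0.984×0.271 + 0.910906×0.016×0.729 + 0.984943×0.016×0.271 = 0.268515
Posterior = 0.014896 / 0.268515 ≈ 0.055

With the extra evidence:
P(spike | ¬minor quake) = 0.042*0.984 + 0.910906*0.016 = 0.041328 + 0.014574 = 0.055902
Restricting to configurations with nearby quarry blast present: 0.910906*0.016 = 0.014574.
So P(nearby quarry blast | spike, ¬minor quake) = 0.014574/0.055902 ≈ 0.261.
With minor quake excluded, nearby quarry blast must carry more of the explanatory weight for the spike.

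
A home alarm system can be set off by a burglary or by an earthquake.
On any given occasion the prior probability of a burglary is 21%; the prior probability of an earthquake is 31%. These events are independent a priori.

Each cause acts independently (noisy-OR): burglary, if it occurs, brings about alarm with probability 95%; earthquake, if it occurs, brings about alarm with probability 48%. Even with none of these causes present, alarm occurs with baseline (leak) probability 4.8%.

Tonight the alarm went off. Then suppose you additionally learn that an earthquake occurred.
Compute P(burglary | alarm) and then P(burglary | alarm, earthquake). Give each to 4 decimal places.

P(burglary | alarm) ≈ 0.5735; P(burglary | alarm, earthquake) ≈ 0.3392

Under noisy-OR, P(alarm | causes) = 1 − (1−0.048)·∏(1−qᵢ) over the active causes.
For the numerator, keep only burglary=true terms: 0.138003 + 0.063489 = 0.201492
The normalizing constant is 0.048×0.79×0.69 + 0.50496×0.79×0.31 + 0.9524×0.21×0.69 + 0.975248×0.21×0.31 = 0.351322
P(burglary | alarm) = 0.201492/0.351322 ≈ 0.5735

Now also conditioning on earthquake=true:
P(alarm | earthquake) = 0.50496×0.79 + 0.975248×0.21 = 0.398918 + 0.204802 = 0.603720
The burglary-present share is 0.975248×0.21 = 0.204802.
So P(burglary | alarm, earthquake) = 0.204802/0.603720 ≈ 0.3392.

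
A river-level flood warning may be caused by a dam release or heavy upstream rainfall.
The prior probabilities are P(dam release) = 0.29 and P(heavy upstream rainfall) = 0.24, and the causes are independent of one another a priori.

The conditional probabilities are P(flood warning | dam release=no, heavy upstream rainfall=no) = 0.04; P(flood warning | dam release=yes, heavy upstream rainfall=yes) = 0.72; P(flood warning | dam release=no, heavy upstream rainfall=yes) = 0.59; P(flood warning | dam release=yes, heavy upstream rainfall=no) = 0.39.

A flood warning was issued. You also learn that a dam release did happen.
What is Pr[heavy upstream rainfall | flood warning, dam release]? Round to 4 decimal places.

Pr[heavy upstream rainfall | flood warning, dam release] ≈ 0.3683

Sum P(flood warning|·) weighted by the priors over both values of heavy upstream rainfall:
  P(flood warning | dam release) = 0.39·0.76 + 0.72·0.24
        = 0.296400 + 0.172800 = 0.469200
Configurations with heavy upstream rainfall contribute 0.172800, so
  P(heavy upstream rainfall | flood warning, dam release) = 0.172800 / 0.469200 ≈ 0.3683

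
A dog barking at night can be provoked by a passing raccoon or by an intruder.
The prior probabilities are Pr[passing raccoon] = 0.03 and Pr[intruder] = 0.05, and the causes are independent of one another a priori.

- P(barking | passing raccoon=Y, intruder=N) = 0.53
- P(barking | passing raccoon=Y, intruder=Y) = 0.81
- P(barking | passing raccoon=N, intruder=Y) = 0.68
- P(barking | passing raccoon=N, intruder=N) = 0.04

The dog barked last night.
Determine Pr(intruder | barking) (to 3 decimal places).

Numerator (weight on configurations with intruder): 0.032980 + 0.001215 = 0.034195
The normalizing constant is 0.04·0.97·0.95 + 0.68·0.97·0.05 + 0.53·0.03·0.95 + 0.81·0.03·0.05 = 0.086160
P(intruder | barking) = 0.034195/0.086160 ≈ 0.397

Pr(intruder | barking) ≈ 0.397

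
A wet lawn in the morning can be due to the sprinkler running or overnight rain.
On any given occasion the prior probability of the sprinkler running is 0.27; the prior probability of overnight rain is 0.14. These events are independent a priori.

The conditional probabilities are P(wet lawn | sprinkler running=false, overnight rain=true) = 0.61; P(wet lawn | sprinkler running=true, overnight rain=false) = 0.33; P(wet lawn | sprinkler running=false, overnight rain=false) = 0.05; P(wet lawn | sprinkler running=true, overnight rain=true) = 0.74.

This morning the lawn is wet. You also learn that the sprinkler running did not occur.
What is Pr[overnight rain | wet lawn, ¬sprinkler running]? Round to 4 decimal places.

Pr[overnight rain | wet lawn, ¬sprinkler running] ≈ 0.6651

P(wet lawn | ¬sprinkler running) = 0.05×0.86 + 0.61×0.14 = 0.043000 + 0.085400 = 0.128400
Restricting to configurations with overnight rain present: 0.61×0.14 = 0.085400.
So P(overnight rain | wet lawn, ¬sprinkler running) = 0.085400/0.128400 ≈ 0.6651.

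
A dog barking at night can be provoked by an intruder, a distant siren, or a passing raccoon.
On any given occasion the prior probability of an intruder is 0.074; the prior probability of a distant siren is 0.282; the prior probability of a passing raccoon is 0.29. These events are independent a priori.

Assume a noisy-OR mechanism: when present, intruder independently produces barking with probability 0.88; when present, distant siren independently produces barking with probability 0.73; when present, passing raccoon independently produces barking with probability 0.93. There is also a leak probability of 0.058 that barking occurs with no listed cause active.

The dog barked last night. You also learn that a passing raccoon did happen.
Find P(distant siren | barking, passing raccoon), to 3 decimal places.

P(distant siren | barking, passing raccoon) ≈ 0.292

Under noisy-OR, P(barking | causes) = 1 − (1−0.058)·∏(1−qᵢ) over the active causes.
By total probability over the 4 (intruder, distant siren) configurations:
  P(barking | passing raccoon) = 0.93406·0.926·0.718 + 0.982196·0.926·0.282 + 0.992087·0.074·0.718 + 0.997864·0.074·0.282
        = 0.621027 + 0.256483 + 0.052712 + 0.020823 = 0.951045
The terms with distant siren present sum to 0.277306, so
  P(distant siren | barking, passing raccoon) = 0.277306 / 0.951045 ≈ 0.292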